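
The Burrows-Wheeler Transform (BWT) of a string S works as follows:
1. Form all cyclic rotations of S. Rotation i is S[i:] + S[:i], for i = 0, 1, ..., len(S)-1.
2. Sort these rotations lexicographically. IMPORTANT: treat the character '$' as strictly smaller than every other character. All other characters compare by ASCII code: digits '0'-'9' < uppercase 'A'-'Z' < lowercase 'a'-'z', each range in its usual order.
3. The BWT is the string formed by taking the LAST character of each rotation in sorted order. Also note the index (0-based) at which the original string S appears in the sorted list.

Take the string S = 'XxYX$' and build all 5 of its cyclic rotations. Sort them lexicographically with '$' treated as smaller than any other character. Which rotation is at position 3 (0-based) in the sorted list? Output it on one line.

All 5 rotations (rotation i = S[i:]+S[:i]):
  rot[0] = XxYX$
  rot[1] = xYX$X
  rot[2] = YX$Xx
  rot[3] = X$XxY
  rot[4] = $XxYX
Sorted (with $ < everything):
  sorted[0] = $XxYX
  sorted[1] = X$XxY
  sorted[2] = XxYX$
  sorted[3] = YX$Xx
  sorted[4] = xYX$X
sorted[3] = YX$Xx

Answer: YX$Xx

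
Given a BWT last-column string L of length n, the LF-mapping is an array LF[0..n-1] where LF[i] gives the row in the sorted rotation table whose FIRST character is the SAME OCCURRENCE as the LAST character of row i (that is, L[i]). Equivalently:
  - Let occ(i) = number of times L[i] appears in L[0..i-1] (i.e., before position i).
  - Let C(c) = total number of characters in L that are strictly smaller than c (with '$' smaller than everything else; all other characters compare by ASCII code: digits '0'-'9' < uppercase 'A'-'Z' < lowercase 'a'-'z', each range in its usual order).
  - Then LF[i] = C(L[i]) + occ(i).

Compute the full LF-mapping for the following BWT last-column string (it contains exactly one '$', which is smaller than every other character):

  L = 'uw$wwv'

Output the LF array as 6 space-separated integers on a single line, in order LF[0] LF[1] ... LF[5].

Answer: 1 3 0 4 5 2

Derivation:
Char counts: '$':1, 'u':1, 'v':1, 'w':3
C (first-col start): C('$')=0, C('u')=1, C('v')=2, C('w')=3
L[0]='u': occ=0, LF[0]=C('u')+0=1+0=1
L[1]='w': occ=0, LF[1]=C('w')+0=3+0=3
L[2]='$': occ=0, LF[2]=C('$')+0=0+0=0
L[3]='w': occ=1, LF[3]=C('w')+1=3+1=4
L[4]='w': occ=2, LF[4]=C('w')+2=3+2=5
L[5]='v': occ=0, LF[5]=C('v')+0=2+0=2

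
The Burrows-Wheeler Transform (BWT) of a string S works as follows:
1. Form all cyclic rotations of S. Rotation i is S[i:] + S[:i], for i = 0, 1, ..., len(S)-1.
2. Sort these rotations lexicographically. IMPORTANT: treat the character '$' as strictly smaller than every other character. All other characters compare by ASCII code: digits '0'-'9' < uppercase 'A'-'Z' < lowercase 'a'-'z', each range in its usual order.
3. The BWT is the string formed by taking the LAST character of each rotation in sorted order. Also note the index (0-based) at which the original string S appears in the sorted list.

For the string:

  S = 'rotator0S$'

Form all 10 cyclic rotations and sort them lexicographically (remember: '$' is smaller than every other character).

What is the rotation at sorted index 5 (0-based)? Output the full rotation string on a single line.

Answer: otator0S$r

Derivation:
All 10 rotations (rotation i = S[i:]+S[:i]):
  rot[0] = rotator0S$
  rot[1] = otator0S$r
  rot[2] = tator0S$ro
  rot[3] = ator0S$rot
  rot[4] = tor0S$rota
  rot[5] = or0S$rotat
  rot[6] = r0S$rotato
  rot[7] = 0S$rotator
  rot[8] = S$rotator0
  rot[9] = $rotator0S
Sorted (with $ < everything):
  sorted[0] = $rotator0S
  sorted[1] = 0S$rotator
  sorted[2] = S$rotator0
  sorted[3] = ator0S$rot
  sorted[4] = or0S$rotat
  sorted[5] = otator0S$r
  sorted[6] = r0S$rotato
  sorted[7] = rotator0S$
  sorted[8] = tator0S$ro
  sorted[9] = tor0S$rota
sorted[5] = otator0S$r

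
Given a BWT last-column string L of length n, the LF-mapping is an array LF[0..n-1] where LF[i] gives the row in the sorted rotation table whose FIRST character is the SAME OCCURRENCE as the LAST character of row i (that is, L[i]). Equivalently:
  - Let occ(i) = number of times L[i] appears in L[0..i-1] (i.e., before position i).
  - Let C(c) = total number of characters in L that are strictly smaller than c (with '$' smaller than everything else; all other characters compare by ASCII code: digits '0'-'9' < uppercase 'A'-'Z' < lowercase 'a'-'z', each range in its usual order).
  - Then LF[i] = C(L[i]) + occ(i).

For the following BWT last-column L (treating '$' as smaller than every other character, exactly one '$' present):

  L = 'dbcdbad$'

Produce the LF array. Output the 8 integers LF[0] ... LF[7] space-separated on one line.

Answer: 5 2 4 6 3 1 7 0

Derivation:
Char counts: '$':1, 'a':1, 'b':2, 'c':1, 'd':3
C (first-col start): C('$')=0, C('a')=1, C('b')=2, C('c')=4, C('d')=5
L[0]='d': occ=0, LF[0]=C('d')+0=5+0=5
L[1]='b': occ=0, LF[1]=C('b')+0=2+0=2
L[2]='c': occ=0, LF[2]=C('c')+0=4+0=4
L[3]='d': occ=1, LF[3]=C('d')+1=5+1=6
L[4]='b': occ=1, LF[4]=C('b')+1=2+1=3
L[5]='a': occ=0, LF[5]=C('a')+0=1+0=1
L[6]='d': occ=2, LF[6]=C('d')+2=5+2=7
L[7]='$': occ=0, LF[7]=C('$')+0=0+0=0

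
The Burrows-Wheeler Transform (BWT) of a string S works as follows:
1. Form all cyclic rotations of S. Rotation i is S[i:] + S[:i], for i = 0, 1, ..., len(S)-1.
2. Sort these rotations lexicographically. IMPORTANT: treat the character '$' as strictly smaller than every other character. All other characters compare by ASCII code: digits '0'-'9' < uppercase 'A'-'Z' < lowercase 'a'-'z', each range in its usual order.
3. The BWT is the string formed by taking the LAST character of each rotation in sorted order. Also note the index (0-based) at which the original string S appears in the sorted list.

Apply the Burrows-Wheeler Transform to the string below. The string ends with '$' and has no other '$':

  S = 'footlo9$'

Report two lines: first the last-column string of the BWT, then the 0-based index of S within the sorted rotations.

All 8 rotations (rotation i = S[i:]+S[:i]):
  rot[0] = footlo9$
  rot[1] = ootlo9$f
  rot[2] = otlo9$fo
  rot[3] = tlo9$foo
  rot[4] = lo9$foot
  rot[5] = o9$footl
  rot[6] = 9$footlo
  rot[7] = $footlo9
Sorted (with $ < everything):
  sorted[0] = $footlo9  (last char: '9')
  sorted[1] = 9$footlo  (last char: 'o')
  sorted[2] = footlo9$  (last char: '$')
  sorted[3] = lo9$foot  (last char: 't')
  sorted[4] = o9$footl  (last char: 'l')
  sorted[5] = ootlo9$f  (last char: 'f')
  sorted[6] = otlo9$fo  (last char: 'o')
  sorted[7] = tlo9$foo  (last char: 'o')
Last column: 9o$tlfoo
Original string S is at sorted index 2

Answer: 9o$tlfoo
2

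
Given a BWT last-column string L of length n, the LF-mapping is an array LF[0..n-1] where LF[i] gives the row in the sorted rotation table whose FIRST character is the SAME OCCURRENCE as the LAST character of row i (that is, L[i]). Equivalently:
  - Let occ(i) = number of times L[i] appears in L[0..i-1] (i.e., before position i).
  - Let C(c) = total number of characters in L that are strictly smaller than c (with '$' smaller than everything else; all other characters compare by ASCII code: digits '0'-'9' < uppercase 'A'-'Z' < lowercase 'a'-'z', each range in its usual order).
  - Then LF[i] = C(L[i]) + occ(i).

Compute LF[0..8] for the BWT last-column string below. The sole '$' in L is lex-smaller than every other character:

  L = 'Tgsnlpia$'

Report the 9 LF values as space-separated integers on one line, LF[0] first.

Answer: 1 3 8 6 5 7 4 2 0

Derivation:
Char counts: '$':1, 'T':1, 'a':1, 'g':1, 'i':1, 'l':1, 'n':1, 'p':1, 's':1
C (first-col start): C('$')=0, C('T')=1, C('a')=2, C('g')=3, C('i')=4, C('l')=5, C('n')=6, C('p')=7, C('s')=8
L[0]='T': occ=0, LF[0]=C('T')+0=1+0=1
L[1]='g': occ=0, LF[1]=C('g')+0=3+0=3
L[2]='s': occ=0, LF[2]=C('s')+0=8+0=8
L[3]='n': occ=0, LF[3]=C('n')+0=6+0=6
L[4]='l': occ=0, LF[4]=C('l')+0=5+0=5
L[5]='p': occ=0, LF[5]=C('p')+0=7+0=7
L[6]='i': occ=0, LF[6]=C('i')+0=4+0=4
L[7]='a': occ=0, LF[7]=C('a')+0=2+0=2
L[8]='$': occ=0, LF[8]=C('$')+0=0+0=0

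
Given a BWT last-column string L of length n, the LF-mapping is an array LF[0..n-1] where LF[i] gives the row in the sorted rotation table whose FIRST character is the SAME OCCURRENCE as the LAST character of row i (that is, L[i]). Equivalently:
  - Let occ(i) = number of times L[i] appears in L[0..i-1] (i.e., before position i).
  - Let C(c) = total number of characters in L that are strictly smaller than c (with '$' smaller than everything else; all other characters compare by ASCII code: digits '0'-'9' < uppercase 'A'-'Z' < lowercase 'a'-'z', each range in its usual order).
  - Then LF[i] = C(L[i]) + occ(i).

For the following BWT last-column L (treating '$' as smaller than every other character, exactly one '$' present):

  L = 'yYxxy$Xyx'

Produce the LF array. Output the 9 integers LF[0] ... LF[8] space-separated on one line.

Char counts: '$':1, 'X':1, 'Y':1, 'x':3, 'y':3
C (first-col start): C('$')=0, C('X')=1, C('Y')=2, C('x')=3, C('y')=6
L[0]='y': occ=0, LF[0]=C('y')+0=6+0=6
L[1]='Y': occ=0, LF[1]=C('Y')+0=2+0=2
L[2]='x': occ=0, LF[2]=C('x')+0=3+0=3
L[3]='x': occ=1, LF[3]=C('x')+1=3+1=4
L[4]='y': occ=1, LF[4]=C('y')+1=6+1=7
L[5]='$': occ=0, LF[5]=C('$')+0=0+0=0
L[6]='X': occ=0, LF[6]=C('X')+0=1+0=1
L[7]='y': occ=2, LF[7]=C('y')+2=6+2=8
L[8]='x': occ=2, LF[8]=C('x')+2=3+2=5

Answer: 6 2 3 4 7 0 1 8 5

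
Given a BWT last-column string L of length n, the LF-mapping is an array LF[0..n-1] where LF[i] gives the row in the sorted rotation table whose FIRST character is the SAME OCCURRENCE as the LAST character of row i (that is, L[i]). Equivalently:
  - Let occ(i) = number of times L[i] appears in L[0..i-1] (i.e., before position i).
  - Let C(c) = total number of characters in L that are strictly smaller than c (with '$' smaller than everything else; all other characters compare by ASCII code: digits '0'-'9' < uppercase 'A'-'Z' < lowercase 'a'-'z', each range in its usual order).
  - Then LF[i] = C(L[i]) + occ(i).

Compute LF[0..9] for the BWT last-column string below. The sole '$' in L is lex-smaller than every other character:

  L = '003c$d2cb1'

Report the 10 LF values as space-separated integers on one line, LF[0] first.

Answer: 1 2 5 7 0 9 4 8 6 3

Derivation:
Char counts: '$':1, '0':2, '1':1, '2':1, '3':1, 'b':1, 'c':2, 'd':1
C (first-col start): C('$')=0, C('0')=1, C('1')=3, C('2')=4, C('3')=5, C('b')=6, C('c')=7, C('d')=9
L[0]='0': occ=0, LF[0]=C('0')+0=1+0=1
L[1]='0': occ=1, LF[1]=C('0')+1=1+1=2
L[2]='3': occ=0, LF[2]=C('3')+0=5+0=5
L[3]='c': occ=0, LF[3]=C('c')+0=7+0=7
L[4]='$': occ=0, LF[4]=C('$')+0=0+0=0
L[5]='d': occ=0, LF[5]=C('d')+0=9+0=9
L[6]='2': occ=0, LF[6]=C('2')+0=4+0=4
L[7]='c': occ=1, LF[7]=C('c')+1=7+1=8
L[8]='b': occ=0, LF[8]=C('b')+0=6+0=6
L[9]='1': occ=0, LF[9]=C('1')+0=3+0=3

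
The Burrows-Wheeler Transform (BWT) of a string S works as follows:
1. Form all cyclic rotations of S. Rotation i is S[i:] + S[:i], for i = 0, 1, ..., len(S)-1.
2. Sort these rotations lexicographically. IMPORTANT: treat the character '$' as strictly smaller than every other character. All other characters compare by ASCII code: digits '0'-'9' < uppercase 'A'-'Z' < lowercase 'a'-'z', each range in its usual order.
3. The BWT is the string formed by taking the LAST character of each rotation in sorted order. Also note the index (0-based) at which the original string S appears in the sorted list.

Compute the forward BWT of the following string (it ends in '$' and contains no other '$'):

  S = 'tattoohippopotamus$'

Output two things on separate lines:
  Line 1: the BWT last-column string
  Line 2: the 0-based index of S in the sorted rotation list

All 19 rotations (rotation i = S[i:]+S[:i]):
  rot[0] = tattoohippopotamus$
  rot[1] = attoohippopotamus$t
  rot[2] = ttoohippopotamus$ta
  rot[3] = toohippopotamus$tat
  rot[4] = oohippopotamus$tatt
  rot[5] = ohippopotamus$tatto
  rot[6] = hippopotamus$tattoo
  rot[7] = ippopotamus$tattooh
  rot[8] = ppopotamus$tattoohi
  rot[9] = popotamus$tattoohip
  rot[10] = opotamus$tattoohipp
  rot[11] = potamus$tattoohippo
  rot[12] = otamus$tattoohippop
  rot[13] = tamus$tattoohippopo
  rot[14] = amus$tattoohippopot
  rot[15] = mus$tattoohippopota
  rot[16] = us$tattoohippopotam
  rot[17] = s$tattoohippopotamu
  rot[18] = $tattoohippopotamus
Sorted (with $ < everything):
  sorted[0] = $tattoohippopotamus  (last char: 's')
  sorted[1] = amus$tattoohippopot  (last char: 't')
  sorted[2] = attoohippopotamus$t  (last char: 't')
  sorted[3] = hippopotamus$tattoo  (last char: 'o')
  sorted[4] = ippopotamus$tattooh  (last char: 'h')
  sorted[5] = mus$tattoohippopota  (last char: 'a')
  sorted[6] = ohippopotamus$tatto  (last char: 'o')
  sorted[7] = oohippopotamus$tatt  (last char: 't')
  sorted[8] = opotamus$tattoohipp  (last char: 'p')
  sorted[9] = otamus$tattoohippop  (last char: 'p')
  sorted[10] = popotamus$tattoohip  (last char: 'p')
  sorted[11] = potamus$tattoohippo  (last char: 'o')
  sorted[12] = ppopotamus$tattoohi  (last char: 'i')
  sorted[13] = s$tattoohippopotamu  (last char: 'u')
  sorted[14] = tamus$tattoohippopo  (last char: 'o')
  sorted[15] = tattoohippopotamus$  (last char: '$')
  sorted[16] = toohippopotamus$tat  (last char: 't')
  sorted[17] = ttoohippopotamus$ta  (last char: 'a')
  sorted[18] = us$tattoohippopotam  (last char: 'm')
Last column: sttohaotpppoiuo$tam
Original string S is at sorted index 15

Answer: sttohaotpppoiuo$tam
15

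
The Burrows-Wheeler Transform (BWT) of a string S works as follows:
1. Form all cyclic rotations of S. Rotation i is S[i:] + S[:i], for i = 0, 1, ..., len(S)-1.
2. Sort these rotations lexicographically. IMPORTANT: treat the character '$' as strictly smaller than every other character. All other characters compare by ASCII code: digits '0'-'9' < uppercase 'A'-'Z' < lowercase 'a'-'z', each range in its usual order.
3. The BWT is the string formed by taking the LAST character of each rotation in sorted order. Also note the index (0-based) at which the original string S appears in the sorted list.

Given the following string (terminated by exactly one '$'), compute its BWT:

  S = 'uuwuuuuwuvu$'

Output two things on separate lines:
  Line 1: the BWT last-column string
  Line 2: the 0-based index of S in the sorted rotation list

Answer: uvwu$uwuuuuu
4

Derivation:
All 12 rotations (rotation i = S[i:]+S[:i]):
  rot[0] = uuwuuuuwuvu$
  rot[1] = uwuuuuwuvu$u
  rot[2] = wuuuuwuvu$uu
  rot[3] = uuuuwuvu$uuw
  rot[4] = uuuwuvu$uuwu
  rot[5] = uuwuvu$uuwuu
  rot[6] = uwuvu$uuwuuu
  rot[7] = wuvu$uuwuuuu
  rot[8] = uvu$uuwuuuuw
  rot[9] = vu$uuwuuuuwu
  rot[10] = u$uuwuuuuwuv
  rot[11] = $uuwuuuuwuvu
Sorted (with $ < everything):
  sorted[0] = $uuwuuuuwuvu  (last char: 'u')
  sorted[1] = u$uuwuuuuwuv  (last char: 'v')
  sorted[2] = uuuuwuvu$uuw  (last char: 'w')
  sorted[3] = uuuwuvu$uuwu  (last char: 'u')
  sorted[4] = uuwuuuuwuvu$  (last char: '$')
  sorted[5] = uuwuvu$uuwuu  (last char: 'u')
  sorted[6] = uvu$uuwuuuuw  (last char: 'w')
  sorted[7] = uwuuuuwuvu$u  (last char: 'u')
  sorted[8] = uwuvu$uuwuuu  (last char: 'u')
  sorted[9] = vu$uuwuuuuwu  (last char: 'u')
  sorted[10] = wuuuuwuvu$uu  (last char: 'u')
  sorted[11] = wuvu$uuwuuuu  (last char: 'u')
Last column: uvwu$uwuuuuu
Original string S is at sorted index 4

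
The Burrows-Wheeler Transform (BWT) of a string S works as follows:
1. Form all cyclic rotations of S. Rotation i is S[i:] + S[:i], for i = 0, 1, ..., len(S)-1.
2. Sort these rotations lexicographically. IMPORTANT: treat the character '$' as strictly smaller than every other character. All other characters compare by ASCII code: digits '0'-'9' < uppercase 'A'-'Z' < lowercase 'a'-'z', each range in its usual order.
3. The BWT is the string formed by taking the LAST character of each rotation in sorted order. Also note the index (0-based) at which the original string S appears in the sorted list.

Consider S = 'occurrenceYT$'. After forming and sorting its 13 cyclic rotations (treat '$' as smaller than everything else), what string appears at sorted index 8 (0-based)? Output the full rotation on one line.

Answer: nceYT$occurre

Derivation:
All 13 rotations (rotation i = S[i:]+S[:i]):
  rot[0] = occurrenceYT$
  rot[1] = ccurrenceYT$o
  rot[2] = currenceYT$oc
  rot[3] = urrenceYT$occ
  rot[4] = rrenceYT$occu
  rot[5] = renceYT$occur
  rot[6] = enceYT$occurr
  rot[7] = nceYT$occurre
  rot[8] = ceYT$occurren
  rot[9] = eYT$occurrenc
  rot[10] = YT$occurrence
  rot[11] = T$occurrenceY
  rot[12] = $occurrenceYT
Sorted (with $ < everything):
  sorted[0] = $occurrenceYT
  sorted[1] = T$occurrenceY
  sorted[2] = YT$occurrence
  sorted[3] = ccurrenceYT$o
  sorted[4] = ceYT$occurren
  sorted[5] = currenceYT$oc
  sorted[6] = eYT$occurrenc
  sorted[7] = enceYT$occurr
  sorted[8] = nceYT$occurre
  sorted[9] = occurrenceYT$
  sorted[10] = renceYT$occur
  sorted[11] = rrenceYT$occu
  sorted[12] = urrenceYT$occ
sorted[8] = nceYT$occurre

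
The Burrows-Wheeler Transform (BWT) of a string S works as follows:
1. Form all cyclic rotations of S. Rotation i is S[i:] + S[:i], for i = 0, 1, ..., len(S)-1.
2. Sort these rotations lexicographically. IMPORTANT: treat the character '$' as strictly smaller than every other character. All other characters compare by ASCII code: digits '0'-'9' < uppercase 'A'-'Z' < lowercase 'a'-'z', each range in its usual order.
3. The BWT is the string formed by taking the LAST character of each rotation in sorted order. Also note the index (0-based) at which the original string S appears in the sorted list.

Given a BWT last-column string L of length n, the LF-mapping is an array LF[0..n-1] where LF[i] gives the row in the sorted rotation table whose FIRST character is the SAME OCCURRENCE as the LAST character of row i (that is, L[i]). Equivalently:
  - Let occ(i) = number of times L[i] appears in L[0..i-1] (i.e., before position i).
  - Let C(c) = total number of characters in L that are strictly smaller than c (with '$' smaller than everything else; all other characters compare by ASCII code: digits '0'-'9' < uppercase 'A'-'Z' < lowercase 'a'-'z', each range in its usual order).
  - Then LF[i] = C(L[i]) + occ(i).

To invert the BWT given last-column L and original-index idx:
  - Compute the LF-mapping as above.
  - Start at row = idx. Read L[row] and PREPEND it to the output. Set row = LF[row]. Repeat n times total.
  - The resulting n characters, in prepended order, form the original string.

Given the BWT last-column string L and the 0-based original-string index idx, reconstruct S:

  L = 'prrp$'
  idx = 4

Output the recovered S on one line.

Answer: rprp$

Derivation:
LF mapping: 1 3 4 2 0
Walk LF starting at row 4, prepending L[row]:
  step 1: row=4, L[4]='$', prepend. Next row=LF[4]=0
  step 2: row=0, L[0]='p', prepend. Next row=LF[0]=1
  step 3: row=1, L[1]='r', prepend. Next row=LF[1]=3
  step 4: row=3, L[3]='p', prepend. Next row=LF[3]=2
  step 5: row=2, L[2]='r', prepend. Next row=LF[2]=4
Reversed output: rprp$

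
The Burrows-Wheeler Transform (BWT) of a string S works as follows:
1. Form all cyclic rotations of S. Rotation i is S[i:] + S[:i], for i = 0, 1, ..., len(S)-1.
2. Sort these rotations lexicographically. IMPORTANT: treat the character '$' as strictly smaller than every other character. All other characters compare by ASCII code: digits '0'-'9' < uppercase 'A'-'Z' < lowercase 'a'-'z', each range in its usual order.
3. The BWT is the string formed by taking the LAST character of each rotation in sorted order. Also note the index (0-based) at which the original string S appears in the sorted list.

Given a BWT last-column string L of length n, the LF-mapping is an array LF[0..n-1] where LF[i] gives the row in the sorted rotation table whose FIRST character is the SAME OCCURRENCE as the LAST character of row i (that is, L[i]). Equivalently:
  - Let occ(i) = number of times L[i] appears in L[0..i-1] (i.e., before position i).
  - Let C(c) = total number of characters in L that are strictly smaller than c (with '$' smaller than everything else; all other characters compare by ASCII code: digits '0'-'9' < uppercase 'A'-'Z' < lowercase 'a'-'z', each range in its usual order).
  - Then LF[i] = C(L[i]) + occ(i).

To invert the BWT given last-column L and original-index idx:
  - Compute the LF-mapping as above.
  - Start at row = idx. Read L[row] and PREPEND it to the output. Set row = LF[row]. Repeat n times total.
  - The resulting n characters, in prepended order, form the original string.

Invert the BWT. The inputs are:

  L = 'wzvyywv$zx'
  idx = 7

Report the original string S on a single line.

LF mapping: 3 8 1 6 7 4 2 0 9 5
Walk LF starting at row 7, prepending L[row]:
  step 1: row=7, L[7]='$', prepend. Next row=LF[7]=0
  step 2: row=0, L[0]='w', prepend. Next row=LF[0]=3
  step 3: row=3, L[3]='y', prepend. Next row=LF[3]=6
  step 4: row=6, L[6]='v', prepend. Next row=LF[6]=2
  step 5: row=2, L[2]='v', prepend. Next row=LF[2]=1
  step 6: row=1, L[1]='z', prepend. Next row=LF[1]=8
  step 7: row=8, L[8]='z', prepend. Next row=LF[8]=9
  step 8: row=9, L[9]='x', prepend. Next row=LF[9]=5
  step 9: row=5, L[5]='w', prepend. Next row=LF[5]=4
  step 10: row=4, L[4]='y', prepend. Next row=LF[4]=7
Reversed output: ywxzzvvyw$

Answer: ywxzzvvyw$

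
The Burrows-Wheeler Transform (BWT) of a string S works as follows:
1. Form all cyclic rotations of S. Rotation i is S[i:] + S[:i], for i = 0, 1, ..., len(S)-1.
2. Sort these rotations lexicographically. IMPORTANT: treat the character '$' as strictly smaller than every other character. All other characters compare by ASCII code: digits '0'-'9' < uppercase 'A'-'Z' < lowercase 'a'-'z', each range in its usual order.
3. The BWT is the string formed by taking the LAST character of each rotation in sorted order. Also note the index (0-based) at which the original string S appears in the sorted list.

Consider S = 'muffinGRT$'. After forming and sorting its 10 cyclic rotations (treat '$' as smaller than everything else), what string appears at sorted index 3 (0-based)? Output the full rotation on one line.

Answer: T$muffinGR

Derivation:
All 10 rotations (rotation i = S[i:]+S[:i]):
  rot[0] = muffinGRT$
  rot[1] = uffinGRT$m
  rot[2] = ffinGRT$mu
  rot[3] = finGRT$muf
  rot[4] = inGRT$muff
  rot[5] = nGRT$muffi
  rot[6] = GRT$muffin
  rot[7] = RT$muffinG
  rot[8] = T$muffinGR
  rot[9] = $muffinGRT
Sorted (with $ < everything):
  sorted[0] = $muffinGRT
  sorted[1] = GRT$muffin
  sorted[2] = RT$muffinG
  sorted[3] = T$muffinGR
  sorted[4] = ffinGRT$mu
  sorted[5] = finGRT$muf
  sorted[6] = inGRT$muff
  sorted[7] = muffinGRT$
  sorted[8] = nGRT$muffi
  sorted[9] = uffinGRT$m
sorted[3] = T$muffinGR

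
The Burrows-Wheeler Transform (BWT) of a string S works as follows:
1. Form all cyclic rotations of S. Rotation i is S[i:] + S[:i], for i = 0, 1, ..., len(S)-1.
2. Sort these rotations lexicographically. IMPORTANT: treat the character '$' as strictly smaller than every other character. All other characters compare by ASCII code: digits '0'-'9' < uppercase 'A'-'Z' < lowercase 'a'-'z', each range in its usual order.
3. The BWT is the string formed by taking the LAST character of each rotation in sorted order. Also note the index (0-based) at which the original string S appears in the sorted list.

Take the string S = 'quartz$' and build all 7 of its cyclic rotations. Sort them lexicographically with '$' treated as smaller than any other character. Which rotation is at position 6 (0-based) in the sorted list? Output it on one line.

Answer: z$quart

Derivation:
All 7 rotations (rotation i = S[i:]+S[:i]):
  rot[0] = quartz$
  rot[1] = uartz$q
  rot[2] = artz$qu
  rot[3] = rtz$qua
  rot[4] = tz$quar
  rot[5] = z$quart
  rot[6] = $quartz
Sorted (with $ < everything):
  sorted[0] = $quartz
  sorted[1] = artz$qu
  sorted[2] = quartz$
  sorted[3] = rtz$qua
  sorted[4] = tz$quar
  sorted[5] = uartz$q
  sorted[6] = z$quart
sorted[6] = z$quart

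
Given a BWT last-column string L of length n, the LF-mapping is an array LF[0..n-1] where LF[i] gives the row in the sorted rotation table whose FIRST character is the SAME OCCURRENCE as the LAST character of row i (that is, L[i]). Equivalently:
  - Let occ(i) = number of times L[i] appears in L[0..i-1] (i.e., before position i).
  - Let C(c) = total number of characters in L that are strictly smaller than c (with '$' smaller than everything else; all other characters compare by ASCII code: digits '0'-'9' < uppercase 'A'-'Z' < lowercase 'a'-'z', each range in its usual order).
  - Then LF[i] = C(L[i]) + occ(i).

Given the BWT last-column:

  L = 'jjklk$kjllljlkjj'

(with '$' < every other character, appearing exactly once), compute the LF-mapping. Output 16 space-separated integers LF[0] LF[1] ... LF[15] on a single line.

Answer: 1 2 7 11 8 0 9 3 12 13 14 4 15 10 5 6

Derivation:
Char counts: '$':1, 'j':6, 'k':4, 'l':5
C (first-col start): C('$')=0, C('j')=1, C('k')=7, C('l')=11
L[0]='j': occ=0, LF[0]=C('j')+0=1+0=1
L[1]='j': occ=1, LF[1]=C('j')+1=1+1=2
L[2]='k': occ=0, LF[2]=C('k')+0=7+0=7
L[3]='l': occ=0, LF[3]=C('l')+0=11+0=11
L[4]='k': occ=1, LF[4]=C('k')+1=7+1=8
L[5]='$': occ=0, LF[5]=C('$')+0=0+0=0
L[6]='k': occ=2, LF[6]=C('k')+2=7+2=9
L[7]='j': occ=2, LF[7]=C('j')+2=1+2=3
L[8]='l': occ=1, LF[8]=C('l')+1=11+1=12
L[9]='l': occ=2, LF[9]=C('l')+2=11+2=13
L[10]='l': occ=3, LF[10]=C('l')+3=11+3=14
L[11]='j': occ=3, LF[11]=C('j')+3=1+3=4
L[12]='l': occ=4, LF[12]=C('l')+4=11+4=15
L[13]='k': occ=3, LF[13]=C('k')+3=7+3=10
L[14]='j': occ=4, LF[14]=C('j')+4=1+4=5
L[15]='j': occ=5, LF[15]=C('j')+5=1+5=6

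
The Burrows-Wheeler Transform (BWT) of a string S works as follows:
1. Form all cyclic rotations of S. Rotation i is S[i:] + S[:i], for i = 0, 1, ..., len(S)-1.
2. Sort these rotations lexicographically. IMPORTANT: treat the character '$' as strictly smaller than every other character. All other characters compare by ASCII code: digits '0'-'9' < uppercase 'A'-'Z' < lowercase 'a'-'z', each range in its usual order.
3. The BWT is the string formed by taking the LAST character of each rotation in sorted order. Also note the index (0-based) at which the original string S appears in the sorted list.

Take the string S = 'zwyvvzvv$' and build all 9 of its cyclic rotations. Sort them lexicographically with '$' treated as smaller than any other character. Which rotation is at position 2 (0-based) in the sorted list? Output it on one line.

Answer: vv$zwyvvz

Derivation:
All 9 rotations (rotation i = S[i:]+S[:i]):
  rot[0] = zwyvvzvv$
  rot[1] = wyvvzvv$z
  rot[2] = yvvzvv$zw
  rot[3] = vvzvv$zwy
  rot[4] = vzvv$zwyv
  rot[5] = zvv$zwyvv
  rot[6] = vv$zwyvvz
  rot[7] = v$zwyvvzv
  rot[8] = $zwyvvzvv
Sorted (with $ < everything):
  sorted[0] = $zwyvvzvv
  sorted[1] = v$zwyvvzv
  sorted[2] = vv$zwyvvz
  sorted[3] = vvzvv$zwy
  sorted[4] = vzvv$zwyv
  sorted[5] = wyvvzvv$z
  sorted[6] = yvvzvv$zw
  sorted[7] = zvv$zwyvv
  sorted[8] = zwyvvzvv$
sorted[2] = vv$zwyvvz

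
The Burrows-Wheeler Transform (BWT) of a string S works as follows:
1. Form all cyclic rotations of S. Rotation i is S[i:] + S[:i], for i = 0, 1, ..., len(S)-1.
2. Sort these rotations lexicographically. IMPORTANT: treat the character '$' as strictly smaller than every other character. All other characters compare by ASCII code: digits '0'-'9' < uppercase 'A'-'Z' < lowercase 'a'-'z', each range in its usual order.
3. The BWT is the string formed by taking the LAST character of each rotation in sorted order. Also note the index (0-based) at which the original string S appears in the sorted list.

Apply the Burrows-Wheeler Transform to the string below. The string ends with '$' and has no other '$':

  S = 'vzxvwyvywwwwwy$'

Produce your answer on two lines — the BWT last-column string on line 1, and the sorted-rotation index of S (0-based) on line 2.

All 15 rotations (rotation i = S[i:]+S[:i]):
  rot[0] = vzxvwyvywwwwwy$
  rot[1] = zxvwyvywwwwwy$v
  rot[2] = xvwyvywwwwwy$vz
  rot[3] = vwyvywwwwwy$vzx
  rot[4] = wyvywwwwwy$vzxv
  rot[5] = yvywwwwwy$vzxvw
  rot[6] = vywwwwwy$vzxvwy
  rot[7] = ywwwwwy$vzxvwyv
  rot[8] = wwwwwy$vzxvwyvy
  rot[9] = wwwwy$vzxvwyvyw
  rot[10] = wwwy$vzxvwyvyww
  rot[11] = wwy$vzxvwyvywww
  rot[12] = wy$vzxvwyvywwww
  rot[13] = y$vzxvwyvywwwww
  rot[14] = $vzxvwyvywwwwwy
Sorted (with $ < everything):
  sorted[0] = $vzxvwyvywwwwwy  (last char: 'y')
  sorted[1] = vwyvywwwwwy$vzx  (last char: 'x')
  sorted[2] = vywwwwwy$vzxvwy  (last char: 'y')
  sorted[3] = vzxvwyvywwwwwy$  (last char: '$')
  sorted[4] = wwwwwy$vzxvwyvy  (last char: 'y')
  sorted[5] = wwwwy$vzxvwyvyw  (last char: 'w')
  sorted[6] = wwwy$vzxvwyvyww  (last char: 'w')
  sorted[7] = wwy$vzxvwyvywww  (last char: 'w')
  sorted[8] = wy$vzxvwyvywwww  (last char: 'w')
  sorted[9] = wyvywwwwwy$vzxv  (last char: 'v')
  sorted[10] = xvwyvywwwwwy$vz  (last char: 'z')
  sorted[11] = y$vzxvwyvywwwww  (last char: 'w')
  sorted[12] = yvywwwwwy$vzxvw  (last char: 'w')
  sorted[13] = ywwwwwy$vzxvwyv  (last char: 'v')
  sorted[14] = zxvwyvywwwwwy$v  (last char: 'v')
Last column: yxy$ywwwwvzwwvv
Original string S is at sorted index 3

Answer: yxy$ywwwwvzwwvv
3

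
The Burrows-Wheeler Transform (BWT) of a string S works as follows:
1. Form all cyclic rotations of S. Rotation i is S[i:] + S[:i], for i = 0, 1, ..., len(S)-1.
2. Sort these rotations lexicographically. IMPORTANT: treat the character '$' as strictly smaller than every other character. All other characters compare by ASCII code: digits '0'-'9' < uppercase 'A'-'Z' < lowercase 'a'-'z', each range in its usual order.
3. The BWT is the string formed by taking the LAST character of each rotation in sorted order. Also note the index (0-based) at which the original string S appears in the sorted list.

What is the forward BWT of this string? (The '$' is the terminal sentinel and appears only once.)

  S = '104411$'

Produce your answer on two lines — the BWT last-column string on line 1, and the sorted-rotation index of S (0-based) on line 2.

All 7 rotations (rotation i = S[i:]+S[:i]):
  rot[0] = 104411$
  rot[1] = 04411$1
  rot[2] = 4411$10
  rot[3] = 411$104
  rot[4] = 11$1044
  rot[5] = 1$10441
  rot[6] = $104411
Sorted (with $ < everything):
  sorted[0] = $104411  (last char: '1')
  sorted[1] = 04411$1  (last char: '1')
  sorted[2] = 1$10441  (last char: '1')
  sorted[3] = 104411$  (last char: '$')
  sorted[4] = 11$1044  (last char: '4')
  sorted[5] = 411$104  (last char: '4')
  sorted[6] = 4411$10  (last char: '0')
Last column: 111$440
Original string S is at sorted index 3

Answer: 111$440
3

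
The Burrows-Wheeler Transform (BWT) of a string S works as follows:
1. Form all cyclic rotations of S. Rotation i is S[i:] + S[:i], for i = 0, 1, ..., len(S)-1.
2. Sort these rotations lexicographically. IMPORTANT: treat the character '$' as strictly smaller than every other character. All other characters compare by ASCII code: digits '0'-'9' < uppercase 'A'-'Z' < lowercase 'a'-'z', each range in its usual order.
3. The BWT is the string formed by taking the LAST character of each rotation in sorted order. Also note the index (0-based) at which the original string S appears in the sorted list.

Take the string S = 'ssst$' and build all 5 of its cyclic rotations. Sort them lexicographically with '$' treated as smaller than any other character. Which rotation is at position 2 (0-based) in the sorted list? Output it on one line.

Answer: sst$s

Derivation:
All 5 rotations (rotation i = S[i:]+S[:i]):
  rot[0] = ssst$
  rot[1] = sst$s
  rot[2] = st$ss
  rot[3] = t$sss
  rot[4] = $ssst
Sorted (with $ < everything):
  sorted[0] = $ssst
  sorted[1] = ssst$
  sorted[2] = sst$s
  sorted[3] = st$ss
  sorted[4] = t$sss
sorted[2] = sst$s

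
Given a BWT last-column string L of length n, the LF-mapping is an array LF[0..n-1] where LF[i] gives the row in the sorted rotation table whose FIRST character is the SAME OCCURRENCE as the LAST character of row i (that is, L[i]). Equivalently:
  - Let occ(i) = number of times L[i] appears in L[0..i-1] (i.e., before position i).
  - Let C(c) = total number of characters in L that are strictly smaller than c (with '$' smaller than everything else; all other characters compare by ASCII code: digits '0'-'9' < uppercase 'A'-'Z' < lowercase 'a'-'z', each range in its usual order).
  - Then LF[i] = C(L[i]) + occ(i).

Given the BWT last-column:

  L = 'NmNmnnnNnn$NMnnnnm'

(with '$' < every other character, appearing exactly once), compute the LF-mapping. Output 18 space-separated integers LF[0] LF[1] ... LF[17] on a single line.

Answer: 2 6 3 7 9 10 11 4 12 13 0 5 1 14 15 16 17 8

Derivation:
Char counts: '$':1, 'M':1, 'N':4, 'm':3, 'n':9
C (first-col start): C('$')=0, C('M')=1, C('N')=2, C('m')=6, C('n')=9
L[0]='N': occ=0, LF[0]=C('N')+0=2+0=2
L[1]='m': occ=0, LF[1]=C('m')+0=6+0=6
L[2]='N': occ=1, LF[2]=C('N')+1=2+1=3
L[3]='m': occ=1, LF[3]=C('m')+1=6+1=7
L[4]='n': occ=0, LF[4]=C('n')+0=9+0=9
L[5]='n': occ=1, LF[5]=C('n')+1=9+1=10
L[6]='n': occ=2, LF[6]=C('n')+2=9+2=11
L[7]='N': occ=2, LF[7]=C('N')+2=2+2=4
L[8]='n': occ=3, LF[8]=C('n')+3=9+3=12
L[9]='n': occ=4, LF[9]=C('n')+4=9+4=13
L[10]='$': occ=0, LF[10]=C('$')+0=0+0=0
L[11]='N': occ=3, LF[11]=C('N')+3=2+3=5
L[12]='M': occ=0, LF[12]=C('M')+0=1+0=1
L[13]='n': occ=5, LF[13]=C('n')+5=9+5=14
L[14]='n': occ=6, LF[14]=C('n')+6=9+6=15
L[15]='n': occ=7, LF[15]=C('n')+7=9+7=16
L[16]='n': occ=8, LF[16]=C('n')+8=9+8=17
L[17]='m': occ=2, LF[17]=C('m')+2=6+2=8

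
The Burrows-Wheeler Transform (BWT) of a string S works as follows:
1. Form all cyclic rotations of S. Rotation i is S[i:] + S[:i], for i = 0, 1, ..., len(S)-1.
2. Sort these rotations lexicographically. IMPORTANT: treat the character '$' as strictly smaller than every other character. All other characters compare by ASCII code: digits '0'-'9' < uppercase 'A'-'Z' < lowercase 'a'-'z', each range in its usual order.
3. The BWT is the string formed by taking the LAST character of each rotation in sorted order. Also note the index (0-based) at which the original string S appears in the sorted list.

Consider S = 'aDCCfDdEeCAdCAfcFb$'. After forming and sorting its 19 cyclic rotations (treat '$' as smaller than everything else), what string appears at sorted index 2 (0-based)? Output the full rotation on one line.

All 19 rotations (rotation i = S[i:]+S[:i]):
  rot[0] = aDCCfDdEeCAdCAfcFb$
  rot[1] = DCCfDdEeCAdCAfcFb$a
  rot[2] = CCfDdEeCAdCAfcFb$aD
  rot[3] = CfDdEeCAdCAfcFb$aDC
  rot[4] = fDdEeCAdCAfcFb$aDCC
  rot[5] = DdEeCAdCAfcFb$aDCCf
  rot[6] = dEeCAdCAfcFb$aDCCfD
  rot[7] = EeCAdCAfcFb$aDCCfDd
  rot[8] = eCAdCAfcFb$aDCCfDdE
  rot[9] = CAdCAfcFb$aDCCfDdEe
  rot[10] = AdCAfcFb$aDCCfDdEeC
  rot[11] = dCAfcFb$aDCCfDdEeCA
  rot[12] = CAfcFb$aDCCfDdEeCAd
  rot[13] = AfcFb$aDCCfDdEeCAdC
  rot[14] = fcFb$aDCCfDdEeCAdCA
  rot[15] = cFb$aDCCfDdEeCAdCAf
  rot[16] = Fb$aDCCfDdEeCAdCAfc
  rot[17] = b$aDCCfDdEeCAdCAfcF
  rot[18] = $aDCCfDdEeCAdCAfcFb
Sorted (with $ < everything):
  sorted[0] = $aDCCfDdEeCAdCAfcFb
  sorted[1] = AdCAfcFb$aDCCfDdEeC
  sorted[2] = AfcFb$aDCCfDdEeCAdC
  sorted[3] = CAdCAfcFb$aDCCfDdEe
  sorted[4] = CAfcFb$aDCCfDdEeCAd
  sorted[5] = CCfDdEeCAdCAfcFb$aD
  sorted[6] = CfDdEeCAdCAfcFb$aDC
  sorted[7] = DCCfDdEeCAdCAfcFb$a
  sorted[8] = DdEeCAdCAfcFb$aDCCf
  sorted[9] = EeCAdCAfcFb$aDCCfDd
  sorted[10] = Fb$aDCCfDdEeCAdCAfc
  sorted[11] = aDCCfDdEeCAdCAfcFb$
  sorted[12] = b$aDCCfDdEeCAdCAfcF
  sorted[13] = cFb$aDCCfDdEeCAdCAf
  sorted[14] = dCAfcFb$aDCCfDdEeCA
  sorted[15] = dEeCAdCAfcFb$aDCCfD
  sorted[16] = eCAdCAfcFb$aDCCfDdE
  sorted[17] = fDdEeCAdCAfcFb$aDCC
  sorted[18] = fcFb$aDCCfDdEeCAdCA
sorted[2] = AfcFb$aDCCfDdEeCAdC

Answer: AfcFb$aDCCfDdEeCAdC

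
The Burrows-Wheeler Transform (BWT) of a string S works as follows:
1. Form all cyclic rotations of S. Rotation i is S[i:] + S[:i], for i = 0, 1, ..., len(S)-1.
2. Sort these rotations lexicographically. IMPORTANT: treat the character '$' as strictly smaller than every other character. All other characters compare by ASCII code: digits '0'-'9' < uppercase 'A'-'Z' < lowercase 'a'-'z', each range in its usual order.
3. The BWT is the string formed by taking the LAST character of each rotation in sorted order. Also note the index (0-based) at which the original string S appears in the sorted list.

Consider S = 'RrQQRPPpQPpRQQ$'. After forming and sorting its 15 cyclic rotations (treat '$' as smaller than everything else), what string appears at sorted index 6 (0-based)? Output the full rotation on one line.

All 15 rotations (rotation i = S[i:]+S[:i]):
  rot[0] = RrQQRPPpQPpRQQ$
  rot[1] = rQQRPPpQPpRQQ$R
  rot[2] = QQRPPpQPpRQQ$Rr
  rot[3] = QRPPpQPpRQQ$RrQ
  rot[4] = RPPpQPpRQQ$RrQQ
  rot[5] = PPpQPpRQQ$RrQQR
  rot[6] = PpQPpRQQ$RrQQRP
  rot[7] = pQPpRQQ$RrQQRPP
  rot[8] = QPpRQQ$RrQQRPPp
  rot[9] = PpRQQ$RrQQRPPpQ
  rot[10] = pRQQ$RrQQRPPpQP
  rot[11] = RQQ$RrQQRPPpQPp
  rot[12] = QQ$RrQQRPPpQPpR
  rot[13] = Q$RrQQRPPpQPpRQ
  rot[14] = $RrQQRPPpQPpRQQ
Sorted (with $ < everything):
  sorted[0] = $RrQQRPPpQPpRQQ
  sorted[1] = PPpQPpRQQ$RrQQR
  sorted[2] = PpQPpRQQ$RrQQRP
  sorted[3] = PpRQQ$RrQQRPPpQ
  sorted[4] = Q$RrQQRPPpQPpRQ
  sorted[5] = QPpRQQ$RrQQRPPp
  sorted[6] = QQ$RrQQRPPpQPpR
  sorted[7] = QQRPPpQPpRQQ$Rr
  sorted[8] = QRPPpQPpRQQ$RrQ
  sorted[9] = RPPpQPpRQQ$RrQQ
  sorted[10] = RQQ$RrQQRPPpQPp
  sorted[11] = RrQQRPPpQPpRQQ$
  sorted[12] = pQPpRQQ$RrQQRPP
  sorted[13] = pRQQ$RrQQRPPpQP
  sorted[14] = rQQRPPpQPpRQQ$R
sorted[6] = QQ$RrQQRPPpQPpR

Answer: QQ$RrQQRPPpQPpR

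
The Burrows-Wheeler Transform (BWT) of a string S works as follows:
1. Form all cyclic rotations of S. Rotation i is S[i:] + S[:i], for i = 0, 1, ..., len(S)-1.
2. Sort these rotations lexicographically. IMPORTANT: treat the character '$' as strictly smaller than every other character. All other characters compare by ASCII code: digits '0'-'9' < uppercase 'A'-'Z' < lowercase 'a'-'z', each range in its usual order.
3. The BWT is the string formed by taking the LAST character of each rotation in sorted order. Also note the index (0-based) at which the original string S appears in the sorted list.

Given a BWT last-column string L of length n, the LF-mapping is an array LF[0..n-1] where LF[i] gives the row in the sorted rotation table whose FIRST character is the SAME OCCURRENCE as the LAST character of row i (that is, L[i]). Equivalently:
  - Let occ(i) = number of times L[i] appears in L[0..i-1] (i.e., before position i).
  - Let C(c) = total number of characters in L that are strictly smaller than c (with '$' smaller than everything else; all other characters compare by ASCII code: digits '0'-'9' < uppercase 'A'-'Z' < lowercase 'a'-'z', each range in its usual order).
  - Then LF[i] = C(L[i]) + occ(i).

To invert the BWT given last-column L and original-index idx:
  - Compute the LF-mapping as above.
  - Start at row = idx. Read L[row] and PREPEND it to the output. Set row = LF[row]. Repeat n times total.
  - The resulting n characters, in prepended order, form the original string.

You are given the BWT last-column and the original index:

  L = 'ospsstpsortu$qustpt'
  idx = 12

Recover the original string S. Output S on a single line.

Answer: sttutspqtpusrsposo$

Derivation:
LF mapping: 1 8 3 9 10 13 4 11 2 7 14 17 0 6 18 12 15 5 16
Walk LF starting at row 12, prepending L[row]:
  step 1: row=12, L[12]='$', prepend. Next row=LF[12]=0
  step 2: row=0, L[0]='o', prepend. Next row=LF[0]=1
  step 3: row=1, L[1]='s', prepend. Next row=LF[1]=8
  step 4: row=8, L[8]='o', prepend. Next row=LF[8]=2
  step 5: row=2, L[2]='p', prepend. Next row=LF[2]=3
  step 6: row=3, L[3]='s', prepend. Next row=LF[3]=9
  step 7: row=9, L[9]='r', prepend. Next row=LF[9]=7
  step 8: row=7, L[7]='s', prepend. Next row=LF[7]=11
  step 9: row=11, L[11]='u', prepend. Next row=LF[11]=17
  step 10: row=17, L[17]='p', prepend. Next row=LF[17]=5
  step 11: row=5, L[5]='t', prepend. Next row=LF[5]=13
  step 12: row=13, L[13]='q', prepend. Next row=LF[13]=6
  step 13: row=6, L[6]='p', prepend. Next row=LF[6]=4
  step 14: row=4, L[4]='s', prepend. Next row=LF[4]=10
  step 15: row=10, L[10]='t', prepend. Next row=LF[10]=14
  step 16: row=14, L[14]='u', prepend. Next row=LF[14]=18
  step 17: row=18, L[18]='t', prepend. Next row=LF[18]=16
  step 18: row=16, L[16]='t', prepend. Next row=LF[16]=15
  step 19: row=15, L[15]='s', prepend. Next row=LF[15]=12
Reversed output: sttutspqtpusrsposo$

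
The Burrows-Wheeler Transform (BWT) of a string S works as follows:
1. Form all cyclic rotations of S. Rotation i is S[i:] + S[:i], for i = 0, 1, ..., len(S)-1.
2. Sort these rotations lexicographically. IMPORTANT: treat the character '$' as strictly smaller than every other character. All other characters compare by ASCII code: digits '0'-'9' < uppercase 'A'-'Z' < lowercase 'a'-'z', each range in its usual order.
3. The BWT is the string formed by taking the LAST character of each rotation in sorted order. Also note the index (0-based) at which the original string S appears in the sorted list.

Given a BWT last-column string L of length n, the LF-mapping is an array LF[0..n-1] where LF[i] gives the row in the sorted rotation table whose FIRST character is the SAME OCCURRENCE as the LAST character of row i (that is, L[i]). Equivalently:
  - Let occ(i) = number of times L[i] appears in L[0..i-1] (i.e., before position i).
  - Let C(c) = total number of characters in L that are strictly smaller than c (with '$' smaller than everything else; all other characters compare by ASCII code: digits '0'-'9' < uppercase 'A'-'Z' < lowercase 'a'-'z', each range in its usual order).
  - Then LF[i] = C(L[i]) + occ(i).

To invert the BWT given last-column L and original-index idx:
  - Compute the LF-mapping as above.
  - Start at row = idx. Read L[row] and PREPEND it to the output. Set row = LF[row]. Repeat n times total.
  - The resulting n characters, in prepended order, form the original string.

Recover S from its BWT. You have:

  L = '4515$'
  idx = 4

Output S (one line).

Answer: 5514$

Derivation:
LF mapping: 2 3 1 4 0
Walk LF starting at row 4, prepending L[row]:
  step 1: row=4, L[4]='$', prepend. Next row=LF[4]=0
  step 2: row=0, L[0]='4', prepend. Next row=LF[0]=2
  step 3: row=2, L[2]='1', prepend. Next row=LF[2]=1
  step 4: row=1, L[1]='5', prepend. Next row=LF[1]=3
  step 5: row=3, L[3]='5', prepend. Next row=LF[3]=4
Reversed output: 5514$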